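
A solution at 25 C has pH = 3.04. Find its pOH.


pOH = 14 - pH
pOH = 14 - 3.04
pOH = 10.96

10.96


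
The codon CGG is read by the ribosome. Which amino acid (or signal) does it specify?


Standard genetic code lookup.
Codon CGG -> Arg

Arg


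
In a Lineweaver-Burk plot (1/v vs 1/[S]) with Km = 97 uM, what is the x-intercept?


x-intercept = -1/Km
= -1/97
= -0.0103 1/uM

-0.0103 1/uM


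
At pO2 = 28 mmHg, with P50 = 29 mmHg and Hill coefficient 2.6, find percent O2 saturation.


Y = pO2^n / (P50^n + pO2^n)
Y = 28^2.6 / (29^2.6 + 28^2.6)
Y = 47.72%

47.72%


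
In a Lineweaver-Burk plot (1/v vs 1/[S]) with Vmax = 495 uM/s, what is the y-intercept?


y-intercept = 1/Vmax
= 1/495
= 0.002 s/uM

0.002 s/uM


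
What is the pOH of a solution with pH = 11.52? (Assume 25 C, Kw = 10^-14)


pOH = 14 - pH
pOH = 14 - 11.52
pOH = 2.48

2.48


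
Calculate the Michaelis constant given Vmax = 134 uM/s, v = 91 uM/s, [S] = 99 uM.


Km = [S] * (Vmax - v) / v
Km = 99 * (134 - 91) / 91
Km = 46.7802 uM

46.7802 uM


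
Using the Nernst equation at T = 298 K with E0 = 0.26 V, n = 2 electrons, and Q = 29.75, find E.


E = E0 - (RT/nF) * ln(Q)
E = 0.26 - (8.314 * 298 / (2 * 96485)) * ln(29.75)
E = 0.2164 V

0.2164 V


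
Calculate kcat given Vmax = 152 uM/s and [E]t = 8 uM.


kcat = Vmax / [E]t
kcat = 152 / 8
kcat = 19.0 s^-1

19.0 s^-1


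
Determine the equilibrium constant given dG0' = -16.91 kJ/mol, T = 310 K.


Keq = exp(-dG0 * 1000 / (R * T))
Keq = exp(-(-16.91) * 1000 / (8.314 * 310))
Keq = 706.9981

706.9981


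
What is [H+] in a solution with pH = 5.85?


[H+] = 10^(-pH)
[H+] = 10^(-5.85)
[H+] = 1.413e-06 M

1.413e-06 M


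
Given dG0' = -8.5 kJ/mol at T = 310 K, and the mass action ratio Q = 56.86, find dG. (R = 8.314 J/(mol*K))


dG = dG0' + RT * ln(Q) / 1000
dG = -8.5 + 8.314 * 310 * ln(56.86) / 1000
dG = 1.914 kJ/mol

1.914 kJ/mol


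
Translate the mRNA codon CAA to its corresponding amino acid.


Standard genetic code lookup.
Codon CAA -> Gln

Gln


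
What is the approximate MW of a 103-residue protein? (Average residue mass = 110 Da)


MW = n_residues * 110 Da
MW = 103 * 110
MW = 11330 Da

11330 Da


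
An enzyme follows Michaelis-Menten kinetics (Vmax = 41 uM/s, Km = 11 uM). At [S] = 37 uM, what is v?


v = Vmax * [S] / (Km + [S])
v = 41 * 37 / (11 + 37)
v = 31.6042 uM/s

31.6042 uM/s


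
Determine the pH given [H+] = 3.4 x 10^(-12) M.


pH = -log10([H+])
pH = -log10(3.4 x 10^(-12))
pH = 11.4685

11.4685


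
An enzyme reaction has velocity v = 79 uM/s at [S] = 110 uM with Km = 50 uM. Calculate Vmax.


Vmax = v * (Km + [S]) / [S]
Vmax = 79 * (50 + 110) / 110
Vmax = 114.9091 uM/s

114.9091 uM/s


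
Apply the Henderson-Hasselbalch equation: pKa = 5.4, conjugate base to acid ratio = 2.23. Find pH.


pH = pKa + log10([A-]/[HA])
pH = 5.4 + log10(2.23)
pH = 5.7483

5.7483


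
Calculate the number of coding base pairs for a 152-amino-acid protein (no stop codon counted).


Each amino acid = 1 codon = 3 bp
bp = 152 * 3 = 456 bp

456 bp


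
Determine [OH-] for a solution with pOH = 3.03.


[OH-] = 10^(-pOH)
[OH-] = 10^(-3.03)
[OH-] = 9.333e-04 M

9.333e-04 M


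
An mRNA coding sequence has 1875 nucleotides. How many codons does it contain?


codons = nucleotides / 3
codons = 1875 / 3 = 625

625


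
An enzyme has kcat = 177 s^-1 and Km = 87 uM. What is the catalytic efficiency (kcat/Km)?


Catalytic efficiency = kcat / Km
= 177 / 87
= 2.0345 uM^-1*s^-1

2.0345 uM^-1*s^-1


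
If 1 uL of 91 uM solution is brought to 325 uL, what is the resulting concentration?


C2 = C1 * V1 / V2
C2 = 91 * 1 / 325
C2 = 0.28 uM

0.28 uM


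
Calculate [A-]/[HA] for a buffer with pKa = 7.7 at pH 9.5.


[A-]/[HA] = 10^(pH - pKa)
= 10^(9.5 - 7.7)
= 63.0957

63.0957


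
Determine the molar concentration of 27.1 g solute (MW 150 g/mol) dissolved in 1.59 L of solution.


C = (mass / MW) / volume
C = (27.1 / 150) / 1.59
C = 0.1136 M

0.1136 M


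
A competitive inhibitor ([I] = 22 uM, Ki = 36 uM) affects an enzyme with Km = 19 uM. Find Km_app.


Km_app = Km * (1 + [I]/Ki)
Km_app = 19 * (1 + 22/36)
Km_app = 30.6111 uM

30.6111 uM


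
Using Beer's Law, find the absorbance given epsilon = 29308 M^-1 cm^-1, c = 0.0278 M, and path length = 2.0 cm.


A = epsilon * c * l
A = 29308 * 0.0278 * 2.0
A = 1629.5248

1629.5248


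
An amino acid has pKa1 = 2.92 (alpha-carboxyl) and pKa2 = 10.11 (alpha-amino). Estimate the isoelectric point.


pI = (pKa1 + pKa2) / 2
pI = (2.92 + 10.11) / 2
pI = 6.515

6.515


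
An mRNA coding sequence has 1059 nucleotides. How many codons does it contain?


codons = nucleotides / 3
codons = 1059 / 3 = 353

353


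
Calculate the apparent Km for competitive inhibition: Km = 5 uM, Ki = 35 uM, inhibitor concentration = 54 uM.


Km_app = Km * (1 + [I]/Ki)
Km_app = 5 * (1 + 54/35)
Km_app = 12.7143 uM

12.7143 uM


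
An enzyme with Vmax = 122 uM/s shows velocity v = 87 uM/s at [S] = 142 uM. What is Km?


Km = [S] * (Vmax - v) / v
Km = 142 * (122 - 87) / 87
Km = 57.1264 uM

57.1264 uM


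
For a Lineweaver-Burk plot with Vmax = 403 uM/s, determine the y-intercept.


y-intercept = 1/Vmax
= 1/403
= 0.0025 s/uM

0.0025 s/uM


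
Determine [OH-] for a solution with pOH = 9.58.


[OH-] = 10^(-pOH)
[OH-] = 10^(-9.58)
[OH-] = 2.630e-10 M

2.630e-10 M


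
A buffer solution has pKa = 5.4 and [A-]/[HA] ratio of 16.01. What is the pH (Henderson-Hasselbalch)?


pH = pKa + log10([A-]/[HA])
pH = 5.4 + log10(16.01)
pH = 6.6044

6.6044


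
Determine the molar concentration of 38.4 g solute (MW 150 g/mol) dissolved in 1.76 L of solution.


C = (mass / MW) / volume
C = (38.4 / 150) / 1.76
C = 0.1455 M

0.1455 M


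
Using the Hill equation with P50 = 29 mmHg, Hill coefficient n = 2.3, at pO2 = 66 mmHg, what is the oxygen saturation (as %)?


Y = pO2^n / (P50^n + pO2^n)
Y = 66^2.3 / (29^2.3 + 66^2.3)
Y = 86.89%

86.89%


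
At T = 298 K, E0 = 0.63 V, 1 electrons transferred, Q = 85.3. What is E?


E = E0 - (RT/nF) * ln(Q)
E = 0.63 - (8.314 * 298 / (1 * 96485)) * ln(85.3)
E = 0.5158 V

0.5158 V


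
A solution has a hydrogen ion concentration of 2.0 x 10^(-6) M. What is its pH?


pH = -log10([H+])
pH = -log10(2.0 x 10^(-6))
pH = 5.699

5.699


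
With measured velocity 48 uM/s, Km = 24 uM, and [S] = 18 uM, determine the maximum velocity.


Vmax = v * (Km + [S]) / [S]
Vmax = 48 * (24 + 18) / 18
Vmax = 112.0 uM/s

112.0 uM/s


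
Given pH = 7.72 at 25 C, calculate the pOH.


pOH = 14 - pH
pOH = 14 - 7.72
pOH = 6.28

6.28


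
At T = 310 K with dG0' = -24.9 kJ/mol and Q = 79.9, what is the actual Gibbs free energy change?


dG = dG0' + RT * ln(Q) / 1000
dG = -24.9 + 8.314 * 310 * ln(79.9) / 1000
dG = -13.6093 kJ/mol

-13.6093 kJ/mol


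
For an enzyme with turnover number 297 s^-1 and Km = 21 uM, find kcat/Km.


Catalytic efficiency = kcat / Km
= 297 / 21
= 14.1429 uM^-1*s^-1

14.1429 uM^-1*s^-1


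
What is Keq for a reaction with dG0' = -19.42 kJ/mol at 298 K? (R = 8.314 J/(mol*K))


Keq = exp(-dG0 * 1000 / (R * T))
Keq = exp(-(-19.42) * 1000 / (8.314 * 298))
Keq = 2535.9387

2535.9387


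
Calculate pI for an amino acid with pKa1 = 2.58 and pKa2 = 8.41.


pI = (pKa1 + pKa2) / 2
pI = (2.58 + 8.41) / 2
pI = 5.495

5.495


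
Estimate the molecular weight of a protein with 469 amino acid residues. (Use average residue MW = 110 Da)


MW = n_residues * 110 Da
MW = 469 * 110
MW = 51590 Da

51590 Da


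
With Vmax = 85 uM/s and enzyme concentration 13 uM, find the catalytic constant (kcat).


kcat = Vmax / [E]t
kcat = 85 / 13
kcat = 6.5385 s^-1

6.5385 s^-1


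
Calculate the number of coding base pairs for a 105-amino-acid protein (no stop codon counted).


Each amino acid = 1 codon = 3 bp
bp = 105 * 3 = 315 bp

315 bp


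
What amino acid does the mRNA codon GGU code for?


Standard genetic code lookup.
Codon GGU -> Gly

Gly


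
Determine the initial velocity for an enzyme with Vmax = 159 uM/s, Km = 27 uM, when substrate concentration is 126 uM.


v = Vmax * [S] / (Km + [S])
v = 159 * 126 / (27 + 126)
v = 130.9412 uM/s

130.9412 uM/s


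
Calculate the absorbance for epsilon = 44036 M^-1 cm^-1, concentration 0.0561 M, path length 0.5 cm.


A = epsilon * c * l
A = 44036 * 0.0561 * 0.5
A = 1235.2098

1235.2098


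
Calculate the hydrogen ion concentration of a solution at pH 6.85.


[H+] = 10^(-pH)
[H+] = 10^(-6.85)
[H+] = 1.413e-07 M

1.413e-07 M


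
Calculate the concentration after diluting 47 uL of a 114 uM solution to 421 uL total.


C2 = C1 * V1 / V2
C2 = 114 * 47 / 421
C2 = 12.7268 uM

12.7268 uM


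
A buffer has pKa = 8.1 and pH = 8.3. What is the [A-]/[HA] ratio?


[A-]/[HA] = 10^(pH - pKa)
= 10^(8.3 - 8.1)
= 1.5849

1.5849


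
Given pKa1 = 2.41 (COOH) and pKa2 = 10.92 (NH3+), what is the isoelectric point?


pI = (pKa1 + pKa2) / 2
pI = (2.41 + 10.92) / 2
pI = 6.665

6.665


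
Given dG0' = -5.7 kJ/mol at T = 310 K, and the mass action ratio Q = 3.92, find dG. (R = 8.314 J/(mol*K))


dG = dG0' + RT * ln(Q) / 1000
dG = -5.7 + 8.314 * 310 * ln(3.92) / 1000
dG = -2.1791 kJ/mol

-2.1791 kJ/mol


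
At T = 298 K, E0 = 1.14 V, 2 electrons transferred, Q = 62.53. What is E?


E = E0 - (RT/nF) * ln(Q)
E = 1.14 - (8.314 * 298 / (2 * 96485)) * ln(62.53)
E = 1.0869 V

1.0869 V


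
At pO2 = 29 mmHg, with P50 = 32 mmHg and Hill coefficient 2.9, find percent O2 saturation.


Y = pO2^n / (P50^n + pO2^n)
Y = 29^2.9 / (32^2.9 + 29^2.9)
Y = 42.91%

42.91%


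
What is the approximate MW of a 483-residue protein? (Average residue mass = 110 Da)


MW = n_residues * 110 Da
MW = 483 * 110
MW = 53130 Da

53130 Da


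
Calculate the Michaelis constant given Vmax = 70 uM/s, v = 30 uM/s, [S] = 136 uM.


Km = [S] * (Vmax - v) / v
Km = 136 * (70 - 30) / 30
Km = 181.3333 uM

181.3333 uM


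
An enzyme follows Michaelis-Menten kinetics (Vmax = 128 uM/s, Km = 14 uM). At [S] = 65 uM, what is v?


v = Vmax * [S] / (Km + [S])
v = 128 * 65 / (14 + 65)
v = 105.3165 uM/s

105.3165 uM/s


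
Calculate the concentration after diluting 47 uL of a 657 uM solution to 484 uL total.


C2 = C1 * V1 / V2
C2 = 657 * 47 / 484
C2 = 63.7996 uM

63.7996 uM


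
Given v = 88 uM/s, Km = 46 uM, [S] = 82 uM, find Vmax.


Vmax = v * (Km + [S]) / [S]
Vmax = 88 * (46 + 82) / 82
Vmax = 137.3659 uM/s

137.3659 uM/s


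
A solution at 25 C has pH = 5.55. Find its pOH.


pOH = 14 - pH
pOH = 14 - 5.55
pOH = 8.45

8.45


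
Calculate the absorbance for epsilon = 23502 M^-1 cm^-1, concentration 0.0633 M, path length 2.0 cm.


A = epsilon * c * l
A = 23502 * 0.0633 * 2.0
A = 2975.3532

2975.3532


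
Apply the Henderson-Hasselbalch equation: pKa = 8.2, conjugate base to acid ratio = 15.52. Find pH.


pH = pKa + log10([A-]/[HA])
pH = 8.2 + log10(15.52)
pH = 9.3909

9.3909


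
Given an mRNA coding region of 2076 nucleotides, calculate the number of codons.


codons = nucleotides / 3
codons = 2076 / 3 = 692

692


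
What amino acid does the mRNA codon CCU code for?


Standard genetic code lookup.
Codon CCU -> Pro

Pro


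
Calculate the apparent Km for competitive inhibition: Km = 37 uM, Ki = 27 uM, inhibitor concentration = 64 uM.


Km_app = Km * (1 + [I]/Ki)
Km_app = 37 * (1 + 64/27)
Km_app = 124.7037 uM

124.7037 uM


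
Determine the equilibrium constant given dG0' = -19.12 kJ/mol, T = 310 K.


Keq = exp(-dG0 * 1000 / (R * T))
Keq = exp(-(-19.12) * 1000 / (8.314 * 310))
Keq = 1666.5339

1666.5339


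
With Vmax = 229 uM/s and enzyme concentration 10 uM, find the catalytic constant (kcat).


kcat = Vmax / [E]t
kcat = 229 / 10
kcat = 22.9 s^-1

22.9 s^-1


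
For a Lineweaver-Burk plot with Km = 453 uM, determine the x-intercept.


x-intercept = -1/Km
= -1/453
= -0.0022 1/uM

-0.0022 1/uM


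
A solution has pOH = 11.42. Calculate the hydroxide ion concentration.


[OH-] = 10^(-pOH)
[OH-] = 10^(-11.42)
[OH-] = 3.802e-12 M

3.802e-12 M


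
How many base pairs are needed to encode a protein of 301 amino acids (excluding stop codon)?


Each amino acid = 1 codon = 3 bp
bp = 301 * 3 = 903 bp

903 bp


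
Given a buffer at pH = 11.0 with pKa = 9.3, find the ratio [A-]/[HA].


[A-]/[HA] = 10^(pH - pKa)
= 10^(11.0 - 9.3)
= 50.1187

50.1187


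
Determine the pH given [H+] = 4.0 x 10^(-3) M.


pH = -log10([H+])
pH = -log10(4.0 x 10^(-3))
pH = 2.3979

2.3979


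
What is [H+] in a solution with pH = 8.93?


[H+] = 10^(-pH)
[H+] = 10^(-8.93)
[H+] = 1.175e-09 M

1.175e-09 M


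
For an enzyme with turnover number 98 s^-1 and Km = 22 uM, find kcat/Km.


Catalytic efficiency = kcat / Km
= 98 / 22
= 4.4545 uM^-1*s^-1

4.4545 uM^-1*s^-1


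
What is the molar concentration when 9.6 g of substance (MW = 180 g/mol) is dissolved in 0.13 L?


C = (mass / MW) / volume
C = (9.6 / 180) / 0.13
C = 0.4103 M

0.4103 M


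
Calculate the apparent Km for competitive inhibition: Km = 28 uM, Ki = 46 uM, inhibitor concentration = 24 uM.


Km_app = Km * (1 + [I]/Ki)
Km_app = 28 * (1 + 24/46)
Km_app = 42.6087 uM

42.6087 uM


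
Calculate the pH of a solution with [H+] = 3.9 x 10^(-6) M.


pH = -log10([H+])
pH = -log10(3.9 x 10^(-6))
pH = 5.4089

5.4089


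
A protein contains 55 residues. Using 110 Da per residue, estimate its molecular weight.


MW = n_residues * 110 Da
MW = 55 * 110
MW = 6050 Da

6050 Da


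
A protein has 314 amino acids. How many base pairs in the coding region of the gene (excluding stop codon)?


Each amino acid = 1 codon = 3 bp
bp = 314 * 3 = 942 bp

942 bp


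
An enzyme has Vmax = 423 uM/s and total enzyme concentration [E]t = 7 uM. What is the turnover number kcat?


kcat = Vmax / [E]t
kcat = 423 / 7
kcat = 60.4286 s^-1

60.4286 s^-1


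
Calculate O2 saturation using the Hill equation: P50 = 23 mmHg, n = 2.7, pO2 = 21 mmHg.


Y = pO2^n / (P50^n + pO2^n)
Y = 21^2.7 / (23^2.7 + 21^2.7)
Y = 43.89%

43.89%


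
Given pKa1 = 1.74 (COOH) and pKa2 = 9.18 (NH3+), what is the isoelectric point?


pI = (pKa1 + pKa2) / 2
pI = (1.74 + 9.18) / 2
pI = 5.46

5.46


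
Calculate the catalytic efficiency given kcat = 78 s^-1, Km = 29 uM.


Catalytic efficiency = kcat / Km
= 78 / 29
= 2.6897 uM^-1*s^-1

2.6897 uM^-1*s^-1


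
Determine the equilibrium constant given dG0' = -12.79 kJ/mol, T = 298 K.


Keq = exp(-dG0 * 1000 / (R * T))
Keq = exp(-(-12.79) * 1000 / (8.314 * 298))
Keq = 174.5676

174.5676


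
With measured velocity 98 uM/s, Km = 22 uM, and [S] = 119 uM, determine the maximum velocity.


Vmax = v * (Km + [S]) / [S]
Vmax = 98 * (22 + 119) / 119
Vmax = 116.1176 uM/s

116.1176 uM/s


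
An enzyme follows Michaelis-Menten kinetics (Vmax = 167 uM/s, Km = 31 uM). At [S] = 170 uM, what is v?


v = Vmax * [S] / (Km + [S])
v = 167 * 170 / (31 + 170)
v = 141.2438 uM/s

141.2438 uM/s


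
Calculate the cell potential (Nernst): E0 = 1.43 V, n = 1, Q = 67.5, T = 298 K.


E = E0 - (RT/nF) * ln(Q)
E = 1.43 - (8.314 * 298 / (1 * 96485)) * ln(67.5)
E = 1.3218 V

1.3218 V


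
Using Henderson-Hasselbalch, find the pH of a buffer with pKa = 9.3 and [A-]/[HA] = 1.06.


pH = pKa + log10([A-]/[HA])
pH = 9.3 + log10(1.06)
pH = 9.3253

9.3253


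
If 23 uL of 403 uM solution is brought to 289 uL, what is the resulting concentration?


C2 = C1 * V1 / V2
C2 = 403 * 23 / 289
C2 = 32.0727 uM

32.0727 uM


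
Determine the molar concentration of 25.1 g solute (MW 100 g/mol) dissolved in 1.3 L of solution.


C = (mass / MW) / volume
C = (25.1 / 100) / 1.3
C = 0.1931 M

0.1931 M


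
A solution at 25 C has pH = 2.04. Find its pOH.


pOH = 14 - pH
pOH = 14 - 2.04
pOH = 11.96

11.96


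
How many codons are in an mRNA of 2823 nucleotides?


codons = nucleotides / 3
codons = 2823 / 3 = 941

941


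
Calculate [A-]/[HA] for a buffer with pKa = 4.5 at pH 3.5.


[A-]/[HA] = 10^(pH - pKa)
= 10^(3.5 - 4.5)
= 0.1

0.1


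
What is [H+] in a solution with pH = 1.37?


[H+] = 10^(-pH)
[H+] = 10^(-1.37)
[H+] = 0.0427 M

0.0427 M


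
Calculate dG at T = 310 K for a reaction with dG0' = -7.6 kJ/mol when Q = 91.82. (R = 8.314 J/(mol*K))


dG = dG0' + RT * ln(Q) / 1000
dG = -7.6 + 8.314 * 310 * ln(91.82) / 1000
dG = 4.0491 kJ/mol

4.0491 kJ/mol


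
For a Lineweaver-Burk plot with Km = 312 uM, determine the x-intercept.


x-intercept = -1/Km
= -1/312
= -0.0032 1/uM

-0.0032 1/uM


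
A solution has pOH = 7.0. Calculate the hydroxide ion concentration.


[OH-] = 10^(-pOH)
[OH-] = 10^(-7.0)
[OH-] = 1.000e-07 M

1.000e-07 M


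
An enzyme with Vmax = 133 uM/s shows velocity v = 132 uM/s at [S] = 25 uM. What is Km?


Km = [S] * (Vmax - v) / v
Km = 25 * (133 - 132) / 132
Km = 0.1894 uM

0.1894 uM


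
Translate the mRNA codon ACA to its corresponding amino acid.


Standard genetic code lookup.
Codon ACA -> Thr

Thr


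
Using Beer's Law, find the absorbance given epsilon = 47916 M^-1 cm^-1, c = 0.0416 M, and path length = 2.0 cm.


A = epsilon * c * l
A = 47916 * 0.0416 * 2.0
A = 3986.6112

3986.6112


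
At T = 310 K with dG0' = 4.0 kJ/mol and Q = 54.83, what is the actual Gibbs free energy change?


dG = dG0' + RT * ln(Q) / 1000
dG = 4.0 + 8.314 * 310 * ln(54.83) / 1000
dG = 14.3203 kJ/mol

14.3203 kJ/mol


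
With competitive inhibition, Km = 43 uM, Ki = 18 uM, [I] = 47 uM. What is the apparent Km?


Km_app = Km * (1 + [I]/Ki)
Km_app = 43 * (1 + 47/18)
Km_app = 155.2778 uM

155.2778 uM


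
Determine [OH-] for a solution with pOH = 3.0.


[OH-] = 10^(-pOH)
[OH-] = 10^(-3.0)
[OH-] = 0.001 M

0.001 M


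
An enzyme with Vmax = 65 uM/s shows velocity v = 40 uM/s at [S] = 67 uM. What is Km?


Km = [S] * (Vmax - v) / v
Km = 67 * (65 - 40) / 40
Km = 41.875 uM

41.875 uM


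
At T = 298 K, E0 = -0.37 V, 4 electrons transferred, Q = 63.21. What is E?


E = E0 - (RT/nF) * ln(Q)
E = -0.37 - (8.314 * 298 / (4 * 96485)) * ln(63.21)
E = -0.3966 V

-0.3966 V


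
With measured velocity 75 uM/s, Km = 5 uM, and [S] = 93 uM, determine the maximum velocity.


Vmax = v * (Km + [S]) / [S]
Vmax = 75 * (5 + 93) / 93
Vmax = 79.0323 uM/s

79.0323 uM/s


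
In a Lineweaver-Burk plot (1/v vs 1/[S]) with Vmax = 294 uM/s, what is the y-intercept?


y-intercept = 1/Vmax
= 1/294
= 0.0034 s/uM

0.0034 s/uM


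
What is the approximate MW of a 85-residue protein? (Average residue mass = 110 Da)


MW = n_residues * 110 Da
MW = 85 * 110
MW = 9350 Da

9350 Da


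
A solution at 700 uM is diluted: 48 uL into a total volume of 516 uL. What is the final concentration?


C2 = C1 * V1 / V2
C2 = 700 * 48 / 516
C2 = 65.1163 uM

65.1163 uM


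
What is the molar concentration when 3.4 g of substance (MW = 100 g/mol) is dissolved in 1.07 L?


C = (mass / MW) / volume
C = (3.4 / 100) / 1.07
C = 0.0318 M

0.0318 M


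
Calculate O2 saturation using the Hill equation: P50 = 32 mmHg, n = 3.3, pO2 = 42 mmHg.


Y = pO2^n / (P50^n + pO2^n)
Y = 42^3.3 / (32^3.3 + 42^3.3)
Y = 71.04%

71.04%


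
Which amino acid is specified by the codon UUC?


Standard genetic code lookup.
Codon UUC -> Phe

Phe


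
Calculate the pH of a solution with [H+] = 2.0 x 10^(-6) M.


pH = -log10([H+])
pH = -log10(2.0 x 10^(-6))
pH = 5.699

5.699


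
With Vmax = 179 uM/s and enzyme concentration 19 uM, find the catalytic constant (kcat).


kcat = Vmax / [E]t
kcat = 179 / 19
kcat = 9.4211 s^-1

9.4211 s^-1


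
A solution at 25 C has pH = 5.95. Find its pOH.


pOH = 14 - pH
pOH = 14 - 5.95
pOH = 8.05

8.05


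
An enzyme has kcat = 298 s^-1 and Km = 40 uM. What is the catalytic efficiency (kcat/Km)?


Catalytic efficiency = kcat / Km
= 298 / 40
= 7.45 uM^-1*s^-1

7.45 uM^-1*s^-1


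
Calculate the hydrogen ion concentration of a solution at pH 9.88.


[H+] = 10^(-pH)
[H+] = 10^(-9.88)
[H+] = 1.318e-10 M

1.318e-10 M


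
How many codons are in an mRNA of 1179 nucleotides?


codons = nucleotides / 3
codons = 1179 / 3 = 393

393


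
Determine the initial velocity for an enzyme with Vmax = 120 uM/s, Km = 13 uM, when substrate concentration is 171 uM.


v = Vmax * [S] / (Km + [S])
v = 120 * 171 / (13 + 171)
v = 111.5217 uM/s

111.5217 uM/s


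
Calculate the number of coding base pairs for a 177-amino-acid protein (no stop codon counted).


Each amino acid = 1 codon = 3 bp
bp = 177 * 3 = 531 bp

531 bp


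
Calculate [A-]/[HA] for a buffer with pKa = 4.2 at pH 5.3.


[A-]/[HA] = 10^(pH - pKa)
= 10^(5.3 - 4.2)
= 12.5893

12.5893


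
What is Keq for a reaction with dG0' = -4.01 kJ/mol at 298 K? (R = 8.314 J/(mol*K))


Keq = exp(-dG0 * 1000 / (R * T))
Keq = exp(-(-4.01) * 1000 / (8.314 * 298))
Keq = 5.0456

5.0456


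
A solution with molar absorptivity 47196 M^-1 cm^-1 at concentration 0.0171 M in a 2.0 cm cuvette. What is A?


A = epsilon * c * l
A = 47196 * 0.0171 * 2.0
A = 1614.1032

1614.1032


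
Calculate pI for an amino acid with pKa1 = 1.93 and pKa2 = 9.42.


pI = (pKa1 + pKa2) / 2
pI = (1.93 + 9.42) / 2
pI = 5.675

5.675


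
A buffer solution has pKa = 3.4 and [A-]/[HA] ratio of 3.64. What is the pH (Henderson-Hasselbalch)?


pH = pKa + log10([A-]/[HA])
pH = 3.4 + log10(3.64)
pH = 3.9611

3.9611


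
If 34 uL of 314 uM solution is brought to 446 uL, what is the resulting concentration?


C2 = C1 * V1 / V2
C2 = 314 * 34 / 446
C2 = 23.9372 uM

23.9372 uM


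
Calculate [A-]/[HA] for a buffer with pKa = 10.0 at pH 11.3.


[A-]/[HA] = 10^(pH - pKa)
= 10^(11.3 - 10.0)
= 19.9526

19.9526


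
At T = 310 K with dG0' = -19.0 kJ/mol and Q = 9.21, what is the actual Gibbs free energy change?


dG = dG0' + RT * ln(Q) / 1000
dG = -19.0 + 8.314 * 310 * ln(9.21) / 1000
dG = -13.2776 kJ/mol

-13.2776 kJ/mol


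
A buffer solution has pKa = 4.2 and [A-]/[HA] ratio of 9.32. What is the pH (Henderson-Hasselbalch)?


pH = pKa + log10([A-]/[HA])
pH = 4.2 + log10(9.32)
pH = 5.1694

5.1694


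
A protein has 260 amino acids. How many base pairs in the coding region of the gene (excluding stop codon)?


Each amino acid = 1 codon = 3 bp
bp = 260 * 3 = 780 bp

780 bp


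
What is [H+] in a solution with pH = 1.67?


[H+] = 10^(-pH)
[H+] = 10^(-1.67)
[H+] = 0.0214 M

0.0214 M


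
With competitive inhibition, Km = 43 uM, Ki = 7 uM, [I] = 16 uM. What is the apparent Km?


Km_app = Km * (1 + [I]/Ki)
Km_app = 43 * (1 + 16/7)
Km_app = 141.2857 uM

141.2857 uM


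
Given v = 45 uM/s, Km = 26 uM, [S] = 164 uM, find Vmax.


Vmax = v * (Km + [S]) / [S]
Vmax = 45 * (26 + 164) / 164
Vmax = 52.1341 uM/s

52.1341 uM/s


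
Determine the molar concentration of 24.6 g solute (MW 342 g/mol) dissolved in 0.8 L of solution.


C = (mass / MW) / volume
C = (24.6 / 342) / 0.8
C = 0.0899 M

0.0899 M


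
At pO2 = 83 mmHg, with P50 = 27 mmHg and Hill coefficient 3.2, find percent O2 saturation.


Y = pO2^n / (P50^n + pO2^n)
Y = 83^3.2 / (27^3.2 + 83^3.2)
Y = 97.32%

97.32%


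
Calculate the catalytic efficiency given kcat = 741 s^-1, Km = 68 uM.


Catalytic efficiency = kcat / Km
= 741 / 68
= 10.8971 uM^-1*s^-1

10.8971 uM^-1*s^-1


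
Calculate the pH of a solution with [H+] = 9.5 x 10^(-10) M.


pH = -log10([H+])
pH = -log10(9.5 x 10^(-10))
pH = 9.0223

9.0223


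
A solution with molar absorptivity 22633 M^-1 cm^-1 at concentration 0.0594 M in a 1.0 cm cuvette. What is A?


A = epsilon * c * l
A = 22633 * 0.0594 * 1.0
A = 1344.4002

1344.4002


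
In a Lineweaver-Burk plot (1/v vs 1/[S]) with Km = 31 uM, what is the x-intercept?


x-intercept = -1/Km
= -1/31
= -0.0323 1/uM

-0.0323 1/uM


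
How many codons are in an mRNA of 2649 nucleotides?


codons = nucleotides / 3
codons = 2649 / 3 = 883

883


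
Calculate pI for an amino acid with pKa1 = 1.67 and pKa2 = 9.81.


pI = (pKa1 + pKa2) / 2
pI = (1.67 + 9.81) / 2
pI = 5.74

5.74


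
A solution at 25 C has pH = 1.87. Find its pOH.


pOH = 14 - pH
pOH = 14 - 1.87
pOH = 12.13

12.13


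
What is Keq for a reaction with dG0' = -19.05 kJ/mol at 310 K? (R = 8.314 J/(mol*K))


Keq = exp(-dG0 * 1000 / (R * T))
Keq = exp(-(-19.05) * 1000 / (8.314 * 310))
Keq = 1621.8803

1621.8803


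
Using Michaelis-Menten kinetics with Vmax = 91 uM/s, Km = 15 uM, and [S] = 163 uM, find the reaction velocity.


v = Vmax * [S] / (Km + [S])
v = 91 * 163 / (15 + 163)
v = 83.3315 uM/s

83.3315 uM/s


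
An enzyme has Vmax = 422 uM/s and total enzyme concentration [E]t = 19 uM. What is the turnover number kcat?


kcat = Vmax / [E]t
kcat = 422 / 19
kcat = 22.2105 s^-1

22.2105 s^-1


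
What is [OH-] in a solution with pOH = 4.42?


[OH-] = 10^(-pOH)
[OH-] = 10^(-4.42)
[OH-] = 3.802e-05 M

3.802e-05 M


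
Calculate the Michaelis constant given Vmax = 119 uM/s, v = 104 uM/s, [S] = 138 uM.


Km = [S] * (Vmax - v) / v
Km = 138 * (119 - 104) / 104
Km = 19.9038 uM

19.9038 uM


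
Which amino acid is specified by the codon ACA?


Standard genetic code lookup.
Codon ACA -> Thr

Thr


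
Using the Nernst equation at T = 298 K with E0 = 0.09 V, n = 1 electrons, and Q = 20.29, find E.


E = E0 - (RT/nF) * ln(Q)
E = 0.09 - (8.314 * 298 / (1 * 96485)) * ln(20.29)
E = 0.0127 V

0.0127 V


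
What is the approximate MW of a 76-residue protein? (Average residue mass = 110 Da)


MW = n_residues * 110 Da
MW = 76 * 110
MW = 8360 Da

8360 Da


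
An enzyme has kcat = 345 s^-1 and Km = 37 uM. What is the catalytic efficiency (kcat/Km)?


Catalytic efficiency = kcat / Km
= 345 / 37
= 9.3243 uM^-1*s^-1

9.3243 uM^-1*s^-1


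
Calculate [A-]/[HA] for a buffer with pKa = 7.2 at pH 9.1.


[A-]/[HA] = 10^(pH - pKa)
= 10^(9.1 - 7.2)
= 79.4328

79.4328


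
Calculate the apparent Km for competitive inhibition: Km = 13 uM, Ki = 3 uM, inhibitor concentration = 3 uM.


Km_app = Km * (1 + [I]/Ki)
Km_app = 13 * (1 + 3/3)
Km_app = 26.0 uM

26.0 uM


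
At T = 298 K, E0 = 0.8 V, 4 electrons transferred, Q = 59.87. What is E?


E = E0 - (RT/nF) * ln(Q)
E = 0.8 - (8.314 * 298 / (4 * 96485)) * ln(59.87)
E = 0.7737 V

0.7737 V


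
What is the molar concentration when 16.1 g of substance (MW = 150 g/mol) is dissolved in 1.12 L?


C = (mass / MW) / volume
C = (16.1 / 150) / 1.12
C = 0.0958 M

0.0958 M


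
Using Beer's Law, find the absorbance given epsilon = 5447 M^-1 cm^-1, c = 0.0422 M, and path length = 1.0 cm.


A = epsilon * c * l
A = 5447 * 0.0422 * 1.0
A = 229.8634

229.8634


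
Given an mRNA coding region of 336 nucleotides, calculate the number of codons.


codons = nucleotides / 3
codons = 336 / 3 = 112

112


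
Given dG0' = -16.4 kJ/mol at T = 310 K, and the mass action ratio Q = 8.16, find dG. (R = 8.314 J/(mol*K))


dG = dG0' + RT * ln(Q) / 1000
dG = -16.4 + 8.314 * 310 * ln(8.16) / 1000
dG = -10.9895 kJ/mol

-10.9895 kJ/mol


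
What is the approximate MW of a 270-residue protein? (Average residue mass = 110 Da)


MW = n_residues * 110 Da
MW = 270 * 110
MW = 29700 Da

29700 Da


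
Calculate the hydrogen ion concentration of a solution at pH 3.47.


[H+] = 10^(-pH)
[H+] = 10^(-3.47)
[H+] = 3.388e-04 M

3.388e-04 M


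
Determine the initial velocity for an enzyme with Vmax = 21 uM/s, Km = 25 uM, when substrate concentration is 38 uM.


v = Vmax * [S] / (Km + [S])
v = 21 * 38 / (25 + 38)
v = 12.6667 uM/s

12.6667 uM/s


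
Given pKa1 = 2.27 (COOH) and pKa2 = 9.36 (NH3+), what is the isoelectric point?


pI = (pKa1 + pKa2) / 2
pI = (2.27 + 9.36) / 2
pI = 5.815

5.815


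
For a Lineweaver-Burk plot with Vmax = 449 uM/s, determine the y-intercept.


y-intercept = 1/Vmax
= 1/449
= 0.0022 s/uM

0.0022 s/uM


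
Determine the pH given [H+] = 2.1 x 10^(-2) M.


pH = -log10([H+])
pH = -log10(2.1 x 10^(-2))
pH = 1.6778

1.6778


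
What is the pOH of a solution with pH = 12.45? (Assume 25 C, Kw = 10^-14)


pOH = 14 - pH
pOH = 14 - 12.45
pOH = 1.55

1.55


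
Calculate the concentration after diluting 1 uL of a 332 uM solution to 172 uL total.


C2 = C1 * V1 / V2
C2 = 332 * 1 / 172
C2 = 1.9302 uM

1.9302 uM


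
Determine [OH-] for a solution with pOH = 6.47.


[OH-] = 10^(-pOH)
[OH-] = 10^(-6.47)
[OH-] = 3.388e-07 M

3.388e-07 M


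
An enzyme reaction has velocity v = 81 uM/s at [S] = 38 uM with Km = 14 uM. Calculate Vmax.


Vmax = v * (Km + [S]) / [S]
Vmax = 81 * (14 + 38) / 38
Vmax = 110.8421 uM/s

110.8421 uM/s


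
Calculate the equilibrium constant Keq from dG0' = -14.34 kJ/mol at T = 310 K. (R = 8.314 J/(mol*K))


Keq = exp(-dG0 * 1000 / (R * T))
Keq = exp(-(-14.34) * 1000 / (8.314 * 310))
Keq = 260.8318

260.8318


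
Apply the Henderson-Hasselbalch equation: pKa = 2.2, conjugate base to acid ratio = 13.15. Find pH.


pH = pKa + log10([A-]/[HA])
pH = 2.2 + log10(13.15)
pH = 3.3189

3.3189


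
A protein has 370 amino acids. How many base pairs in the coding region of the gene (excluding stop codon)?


Each amino acid = 1 codon = 3 bp
bp = 370 * 3 = 1110 bp

1110 bp


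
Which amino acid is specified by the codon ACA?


Standard genetic code lookup.
Codon ACA -> Thr

Thr


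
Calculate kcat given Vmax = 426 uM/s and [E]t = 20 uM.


kcat = Vmax / [E]t
kcat = 426 / 20
kcat = 21.3 s^-1

21.3 s^-1


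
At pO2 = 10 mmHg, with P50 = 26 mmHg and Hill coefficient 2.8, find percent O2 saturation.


Y = pO2^n / (P50^n + pO2^n)
Y = 10^2.8 / (26^2.8 + 10^2.8)
Y = 6.44%

6.44%


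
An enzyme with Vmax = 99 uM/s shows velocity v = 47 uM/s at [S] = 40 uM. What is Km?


Km = [S] * (Vmax - v) / v
Km = 40 * (99 - 47) / 47
Km = 44.2553 uM

44.2553 uM


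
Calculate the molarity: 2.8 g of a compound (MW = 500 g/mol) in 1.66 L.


C = (mass / MW) / volume
C = (2.8 / 500) / 1.66
C = 0.0034 M

0.0034 M


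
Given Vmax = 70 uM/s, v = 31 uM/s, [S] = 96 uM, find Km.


Km = [S] * (Vmax - v) / v
Km = 96 * (70 - 31) / 31
Km = 120.7742 uM

120.7742 uM


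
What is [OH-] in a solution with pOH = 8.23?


[OH-] = 10^(-pOH)
[OH-] = 10^(-8.23)
[OH-] = 5.888e-09 M

5.888e-09 M


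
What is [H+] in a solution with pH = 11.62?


[H+] = 10^(-pH)
[H+] = 10^(-11.62)
[H+] = 2.399e-12 M

2.399e-12 M


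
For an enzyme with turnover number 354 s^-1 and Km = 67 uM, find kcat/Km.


Catalytic efficiency = kcat / Km
= 354 / 67
= 5.2836 uM^-1*s^-1

5.2836 uM^-1*s^-1


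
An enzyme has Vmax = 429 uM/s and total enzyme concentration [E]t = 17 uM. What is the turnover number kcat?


kcat = Vmax / [E]t
kcat = 429 / 17
kcat = 25.2353 s^-1

25.2353 s^-1


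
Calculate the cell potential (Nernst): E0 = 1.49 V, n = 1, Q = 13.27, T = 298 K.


E = E0 - (RT/nF) * ln(Q)
E = 1.49 - (8.314 * 298 / (1 * 96485)) * ln(13.27)
E = 1.4236 V

1.4236 V


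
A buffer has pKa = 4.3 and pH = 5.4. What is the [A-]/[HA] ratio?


[A-]/[HA] = 10^(pH - pKa)
= 10^(5.4 - 4.3)
= 12.5893

12.5893


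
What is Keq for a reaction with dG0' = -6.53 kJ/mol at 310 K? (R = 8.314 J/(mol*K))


Keq = exp(-dG0 * 1000 / (R * T))
Keq = exp(-(-6.53) * 1000 / (8.314 * 310))
Keq = 12.599

12.599


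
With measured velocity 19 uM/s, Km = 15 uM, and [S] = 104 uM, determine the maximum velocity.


Vmax = v * (Km + [S]) / [S]
Vmax = 19 * (15 + 104) / 104
Vmax = 21.7404 uM/s

21.7404 uM/s


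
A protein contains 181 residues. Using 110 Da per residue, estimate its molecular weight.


MW = n_residues * 110 Da
MW = 181 * 110
MW = 19910 Da

19910 Da


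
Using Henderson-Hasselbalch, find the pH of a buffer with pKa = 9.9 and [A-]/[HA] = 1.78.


pH = pKa + log10([A-]/[HA])
pH = 9.9 + log10(1.78)
pH = 10.1504

10.1504


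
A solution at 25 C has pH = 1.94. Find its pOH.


pOH = 14 - pH
pOH = 14 - 1.94
pOH = 12.06

12.06


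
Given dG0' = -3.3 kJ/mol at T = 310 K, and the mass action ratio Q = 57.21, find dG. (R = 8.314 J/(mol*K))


dG = dG0' + RT * ln(Q) / 1000
dG = -3.3 + 8.314 * 310 * ln(57.21) / 1000
dG = 7.1298 kJ/mol

7.1298 kJ/mol


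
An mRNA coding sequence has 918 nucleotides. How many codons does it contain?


codons = nucleotides / 3
codons = 918 / 3 = 306

306


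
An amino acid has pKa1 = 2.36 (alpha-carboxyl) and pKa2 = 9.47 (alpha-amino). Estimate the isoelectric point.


pI = (pKa1 + pKa2) / 2
pI = (2.36 + 9.47) / 2
pI = 5.915

5.915


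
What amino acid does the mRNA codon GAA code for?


Standard genetic code lookup.
Codon GAA -> Glu

Glu


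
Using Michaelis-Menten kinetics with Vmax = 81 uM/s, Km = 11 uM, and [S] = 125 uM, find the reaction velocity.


v = Vmax * [S] / (Km + [S])
v = 81 * 125 / (11 + 125)
v = 74.4485 uM/s

74.4485 uM/s


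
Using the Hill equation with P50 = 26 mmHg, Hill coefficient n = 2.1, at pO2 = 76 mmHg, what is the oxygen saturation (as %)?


Y = pO2^n / (P50^n + pO2^n)
Y = 76^2.1 / (26^2.1 + 76^2.1)
Y = 90.49%

90.49%


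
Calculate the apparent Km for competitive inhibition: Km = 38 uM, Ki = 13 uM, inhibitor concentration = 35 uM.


Km_app = Km * (1 + [I]/Ki)
Km_app = 38 * (1 + 35/13)
Km_app = 140.3077 uM

140.3077 uM


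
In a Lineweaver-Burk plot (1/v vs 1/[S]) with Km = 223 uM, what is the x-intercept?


x-intercept = -1/Km
= -1/223
= -0.0045 1/uM

-0.0045 1/uM


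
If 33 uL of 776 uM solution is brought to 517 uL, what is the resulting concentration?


C2 = C1 * V1 / V2
C2 = 776 * 33 / 517
C2 = 49.5319 uM

49.5319 uM


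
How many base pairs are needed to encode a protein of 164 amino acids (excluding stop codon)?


Each amino acid = 1 codon = 3 bp
bp = 164 * 3 = 492 bp

492 bp


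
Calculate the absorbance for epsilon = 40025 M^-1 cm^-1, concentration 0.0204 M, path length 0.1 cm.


A = epsilon * c * l
A = 40025 * 0.0204 * 0.1
A = 81.651

81.651


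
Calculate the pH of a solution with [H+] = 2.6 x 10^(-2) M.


pH = -log10([H+])
pH = -log10(2.6 x 10^(-2))
pH = 1.585

1.585


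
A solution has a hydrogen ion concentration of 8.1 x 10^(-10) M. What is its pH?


pH = -log10([H+])
pH = -log10(8.1 x 10^(-10))
pH = 9.0915

9.0915


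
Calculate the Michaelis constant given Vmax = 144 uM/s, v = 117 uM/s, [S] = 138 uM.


Km = [S] * (Vmax - v) / v
Km = 138 * (144 - 117) / 117
Km = 31.8462 uM

31.8462 uM


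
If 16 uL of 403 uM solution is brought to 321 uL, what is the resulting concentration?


C2 = C1 * V1 / V2
C2 = 403 * 16 / 321
C2 = 20.0872 uM

20.0872 uM


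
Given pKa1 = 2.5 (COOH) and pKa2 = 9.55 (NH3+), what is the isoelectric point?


pI = (pKa1 + pKa2) / 2
pI = (2.5 + 9.55) / 2
pI = 6.025

6.025


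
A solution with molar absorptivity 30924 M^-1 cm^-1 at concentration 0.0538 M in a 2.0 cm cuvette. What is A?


A = epsilon * c * l
A = 30924 * 0.0538 * 2.0
A = 3327.4224

3327.4224


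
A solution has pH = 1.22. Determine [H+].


[H+] = 10^(-pH)
[H+] = 10^(-1.22)
[H+] = 0.0603 M

0.0603 M


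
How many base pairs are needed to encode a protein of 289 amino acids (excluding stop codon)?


Each amino acid = 1 codon = 3 bp
bp = 289 * 3 = 867 bp

867 bp


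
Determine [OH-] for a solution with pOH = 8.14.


[OH-] = 10^(-pOH)
[OH-] = 10^(-8.14)
[OH-] = 7.244e-09 M

7.244e-09 M


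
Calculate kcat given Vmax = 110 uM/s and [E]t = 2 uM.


kcat = Vmax / [E]t
kcat = 110 / 2
kcat = 55.0 s^-1

55.0 s^-1


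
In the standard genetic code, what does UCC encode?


Standard genetic code lookup.
Codon UCC -> Ser

Ser


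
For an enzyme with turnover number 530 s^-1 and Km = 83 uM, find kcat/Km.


Catalytic efficiency = kcat / Km
= 530 / 83
= 6.3855 uM^-1*s^-1

6.3855 uM^-1*s^-1


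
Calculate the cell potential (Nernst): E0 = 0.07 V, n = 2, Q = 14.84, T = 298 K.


E = E0 - (RT/nF) * ln(Q)
E = 0.07 - (8.314 * 298 / (2 * 96485)) * ln(14.84)
E = 0.0354 V

0.0354 V


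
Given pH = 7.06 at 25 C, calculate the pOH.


pOH = 14 - pH
pOH = 14 - 7.06
pOH = 6.94

6.94


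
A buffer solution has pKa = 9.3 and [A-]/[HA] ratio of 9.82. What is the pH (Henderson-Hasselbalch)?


pH = pKa + log10([A-]/[HA])
pH = 9.3 + log10(9.82)
pH = 10.2921

10.2921


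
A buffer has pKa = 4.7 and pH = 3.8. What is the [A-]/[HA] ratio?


[A-]/[HA] = 10^(pH - pKa)
= 10^(3.8 - 4.7)
= 0.1259

0.1259


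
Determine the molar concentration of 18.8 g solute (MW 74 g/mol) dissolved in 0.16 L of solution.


C = (mass / MW) / volume
C = (18.8 / 74) / 0.16
C = 1.5878 M

1.5878 M


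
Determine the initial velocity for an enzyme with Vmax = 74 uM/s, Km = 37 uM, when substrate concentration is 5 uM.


v = Vmax * [S] / (Km + [S])
v = 74 * 5 / (37 + 5)
v = 8.8095 uM/s

8.8095 uM/s


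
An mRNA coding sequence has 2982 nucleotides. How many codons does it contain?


codons = nucleotides / 3
codons = 2982 / 3 = 994

994


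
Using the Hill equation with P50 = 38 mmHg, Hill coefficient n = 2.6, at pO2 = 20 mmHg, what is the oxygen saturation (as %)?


Y = pO2^n / (P50^n + pO2^n)
Y = 20^2.6 / (38^2.6 + 20^2.6)
Y = 15.86%

15.86%


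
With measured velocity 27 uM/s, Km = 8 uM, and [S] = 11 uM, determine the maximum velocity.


Vmax = v * (Km + [S]) / [S]
Vmax = 27 * (8 + 11) / 11
Vmax = 46.6364 uM/s

46.6364 uM/s


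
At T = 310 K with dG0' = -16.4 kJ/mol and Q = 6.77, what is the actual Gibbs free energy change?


dG = dG0' + RT * ln(Q) / 1000
dG = -16.4 + 8.314 * 310 * ln(6.77) / 1000
dG = -11.4708 kJ/mol

-11.4708 kJ/mol


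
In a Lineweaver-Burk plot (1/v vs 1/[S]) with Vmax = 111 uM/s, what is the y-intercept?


y-intercept = 1/Vmax
= 1/111
= 0.009 s/uM

0.009 s/uM


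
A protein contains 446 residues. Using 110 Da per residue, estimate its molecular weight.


MW = n_residues * 110 Da
MW = 446 * 110
MW = 49060 Da

49060 Da


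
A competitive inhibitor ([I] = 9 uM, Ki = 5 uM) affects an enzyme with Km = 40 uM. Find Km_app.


Km_app = Km * (1 + [I]/Ki)
Km_app = 40 * (1 + 9/5)
Km_app = 112.0 uM

112.0 uM


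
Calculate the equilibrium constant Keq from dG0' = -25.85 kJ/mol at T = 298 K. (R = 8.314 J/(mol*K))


Keq = exp(-dG0 * 1000 / (R * T))
Keq = exp(-(-25.85) * 1000 / (8.314 * 298))
Keq = 33982.5328

33982.5328


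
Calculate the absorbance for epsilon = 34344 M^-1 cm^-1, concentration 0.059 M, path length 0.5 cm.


A = epsilon * c * l
A = 34344 * 0.059 * 0.5
A = 1013.148

1013.148


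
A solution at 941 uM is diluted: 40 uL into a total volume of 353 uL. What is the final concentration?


C2 = C1 * V1 / V2
C2 = 941 * 40 / 353
C2 = 106.6289 uM

106.6289 uM


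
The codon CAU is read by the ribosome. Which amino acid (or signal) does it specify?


Standard genetic code lookup.
Codon CAU -> His

His


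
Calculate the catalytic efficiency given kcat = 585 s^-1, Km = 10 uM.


Catalytic efficiency = kcat / Km
= 585 / 10
= 58.5 uM^-1*s^-1

58.5 uM^-1*s^-1


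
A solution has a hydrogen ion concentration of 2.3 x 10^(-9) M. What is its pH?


pH = -log10([H+])
pH = -log10(2.3 x 10^(-9))
pH = 8.6383

8.6383


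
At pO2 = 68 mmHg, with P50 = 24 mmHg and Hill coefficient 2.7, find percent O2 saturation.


Y = pO2^n / (P50^n + pO2^n)
Y = 68^2.7 / (24^2.7 + 68^2.7)
Y = 94.33%

94.33%


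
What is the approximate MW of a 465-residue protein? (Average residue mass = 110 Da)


MW = n_residues * 110 Da
MW = 465 * 110
MW = 51150 Da

51150 Da


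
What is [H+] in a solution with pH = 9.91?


[H+] = 10^(-pH)
[H+] = 10^(-9.91)
[H+] = 1.230e-10 M

1.230e-10 M
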